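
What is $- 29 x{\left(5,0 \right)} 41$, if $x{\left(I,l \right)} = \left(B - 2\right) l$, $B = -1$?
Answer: $0$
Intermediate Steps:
$x{\left(I,l \right)} = - 3 l$ ($x{\left(I,l \right)} = \left(-1 - 2\right) l = - 3 l$)
$- 29 x{\left(5,0 \right)} 41 = - 29 \left(\left(-3\right) 0\right) 41 = \left(-29\right) 0 \cdot 41 = 0 \cdot 41 = 0$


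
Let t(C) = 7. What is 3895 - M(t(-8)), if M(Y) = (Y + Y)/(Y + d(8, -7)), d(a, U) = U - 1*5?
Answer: 19489/5 ≈ 3897.8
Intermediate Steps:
d(a, U) = -5 + U (d(a, U) = U - 5 = -5 + U)
M(Y) = 2*Y/(-12 + Y) (M(Y) = (Y + Y)/(Y + (-5 - 7)) = (2*Y)/(Y - 12) = (2*Y)/(-12 + Y) = 2*Y/(-12 + Y))
3895 - M(t(-8)) = 3895 - 2*7/(-12 + 7) = 3895 - 2*7/(-5) = 3895 - 2*7*(-1)/5 = 3895 - 1*(-14/5) = 3895 + 14/5 = 19489/5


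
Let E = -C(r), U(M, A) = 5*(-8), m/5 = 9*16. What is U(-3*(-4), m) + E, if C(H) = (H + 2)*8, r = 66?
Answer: -584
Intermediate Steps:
m = 720 (m = 5*(9*16) = 5*144 = 720)
C(H) = 16 + 8*H (C(H) = (2 + H)*8 = 16 + 8*H)
U(M, A) = -40
E = -544 (E = -(16 + 8*66) = -(16 + 528) = -1*544 = -544)
U(-3*(-4), m) + E = -40 - 544 = -584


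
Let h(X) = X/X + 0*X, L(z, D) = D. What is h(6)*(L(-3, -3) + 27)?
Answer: 24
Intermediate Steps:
h(X) = 1 (h(X) = 1 + 0 = 1)
h(6)*(L(-3, -3) + 27) = 1*(-3 + 27) = 1*24 = 24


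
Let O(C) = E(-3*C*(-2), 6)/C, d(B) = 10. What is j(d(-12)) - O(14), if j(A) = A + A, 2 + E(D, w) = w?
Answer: 138/7 ≈ 19.714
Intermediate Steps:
E(D, w) = -2 + w
j(A) = 2*A
O(C) = 4/C (O(C) = (-2 + 6)/C = 4/C)
j(d(-12)) - O(14) = 2*10 - 4/14 = 20 - 4/14 = 20 - 1*2/7 = 20 - 2/7 = 138/7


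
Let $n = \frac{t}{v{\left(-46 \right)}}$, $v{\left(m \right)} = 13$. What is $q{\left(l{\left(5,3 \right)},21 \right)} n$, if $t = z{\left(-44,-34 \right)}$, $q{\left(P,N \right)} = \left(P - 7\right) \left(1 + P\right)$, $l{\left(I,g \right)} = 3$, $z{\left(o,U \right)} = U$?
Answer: $\frac{544}{13} \approx 41.846$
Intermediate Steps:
$q{\left(P,N \right)} = \left(1 + P\right) \left(-7 + P\right)$ ($q{\left(P,N \right)} = \left(-7 + P\right) \left(1 + P\right) = \left(1 + P\right) \left(-7 + P\right)$)
$t = -34$
$n = - \frac{34}{13} \approx -2.6154$
$q{\left(l{\left(5,3 \right)},21 \right)} n = \left(-7 + 3^{2} - 18\right) \left(- \frac{34}{13}\right) = \left(-7 + 9 - 18\right) \left(- \frac{34}{13}\right) = \left(-16\right) \left(- \frac{34}{13}\right) = \frac{544}{13}$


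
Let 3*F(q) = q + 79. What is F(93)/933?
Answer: 172/2799 ≈ 0.061451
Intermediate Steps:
F(q) = 79/3 + q/3 (F(q) = (q + 79)/3 = (79 + q)/3 = 79/3 + q/3)
F(93)/933 = (79/3 + (⅓)*93)/933 = (79/3 + 31)*(1/933) = (172/3)*(1/933) = 172/2799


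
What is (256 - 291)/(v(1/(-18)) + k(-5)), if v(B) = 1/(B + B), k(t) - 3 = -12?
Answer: 35/18 ≈ 1.9444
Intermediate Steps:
k(t) = -9 (k(t) = 3 - 12 = -9)
v(B) = 1/(2*B)
(256 - 291)/(v(1/(-18)) + k(-5)) = (256 - 291)/(1/(2*(1/(-18))) - 9) = -35/(1/(2*(-1/18)) - 9) = -35/((½)*(-18) - 9) = -35/(-9 - 9) = -35/(-18) = -35*(-1/18) = 35/18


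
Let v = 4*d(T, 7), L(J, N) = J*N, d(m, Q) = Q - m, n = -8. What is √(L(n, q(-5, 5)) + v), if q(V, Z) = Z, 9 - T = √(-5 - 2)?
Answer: 2*√(-12 + I*√7) ≈ 0.75922 + 6.9697*I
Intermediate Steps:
T = 9 - I*√7 (T = 9 - √(-5 - 2) = 9 - √(-7) = 9 - I*√7 ≈ 9.0 - 2.6458*I)
v = -8 + 4*I*√7 (v = 4*(7 - (9 - I*√7)) = 4*(7 + (-9 + I*√7)) = 4*(-2 + I*√7) = -8 + 4*I*√7 ≈ -8.0 + 10.583*I)
√(L(n, q(-5, 5)) + v) = √(-8*5 + (-8 + 4*I*√7)) = √(-40 + (-8 + 4*I*√7)) = √(-48 + 4*I*√7)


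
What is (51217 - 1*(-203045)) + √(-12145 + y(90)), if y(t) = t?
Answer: 254262 + I*√12055 ≈ 2.5426e+5 + 109.8*I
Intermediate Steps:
(51217 - 1*(-203045)) + √(-12145 + y(90)) = (51217 - 1*(-203045)) + √(-12145 + 90) = (51217 + 203045) + √(-12055) = 254262 + I*√12055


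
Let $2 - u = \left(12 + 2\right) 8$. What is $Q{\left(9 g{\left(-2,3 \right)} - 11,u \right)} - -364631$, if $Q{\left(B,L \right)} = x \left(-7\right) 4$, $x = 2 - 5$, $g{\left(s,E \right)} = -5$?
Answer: $364715$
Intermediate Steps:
$x = -3$ ($x = 2 - 5 = -3$)
$u = -110$ ($u = 2 - \left(12 + 2\right) 8 = 2 - 14 \cdot 8 = 2 - 112 = -110$)
$Q{\left(B,L \right)} = 84$ ($Q{\left(B,L \right)} = \left(-3\right) \left(-7\right) 4 = 21 \cdot 4 = 84$)
$Q{\left(9 g{\left(-2,3 \right)} - 11,u \right)} - -364631 = 84 - -364631 = 84 + 364631 = 364715$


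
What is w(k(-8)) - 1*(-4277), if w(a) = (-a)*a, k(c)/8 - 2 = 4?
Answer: 1973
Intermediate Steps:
k(c) = 48 (k(c) = 16 + 8*4 = 16 + 32 = 48)
w(a) = -a²
w(k(-8)) - 1*(-4277) = -1*48² - 1*(-4277) = -1*2304 + 4277 = -2304 + 4277 = 1973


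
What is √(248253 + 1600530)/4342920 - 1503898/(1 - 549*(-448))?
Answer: -1503898/245953 + √1848783/4342920 ≈ -6.1143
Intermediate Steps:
√(248253 + 1600530)/4342920 - 1503898/(1 - 549*(-448)) = √1848783*(1/4342920) - 1503898/(1 + 245952) = √1848783/4342920 - 1503898/245953 = -1503898/245953 + √1848783/4342920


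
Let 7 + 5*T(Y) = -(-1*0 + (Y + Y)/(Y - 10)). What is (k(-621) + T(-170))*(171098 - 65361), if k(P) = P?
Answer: -592655885/9 ≈ -6.5851e+7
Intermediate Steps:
T(Y) = -7/5 - 2*Y/(5*(-10 + Y)) (T(Y) = -7/5 + (-(-1*0 + (Y + Y)/(Y - 10)))/5 = -7/5 + (-(0 + (2*Y)/(-10 + Y)))/5 = -7/5 + (-(0 + 2*Y/(-10 + Y)))/5 = -7/5 + (-2*Y/(-10 + Y))/5 = -7/5 - 2*Y/(5*(-10 + Y)))
(k(-621) + T(-170))*(171098 - 65361) = (-621 + (70 - 9*(-170))/(5*(-10 - 170)))*(171098 - 65361) = (-621 + (⅕)*(70 + 1530)/(-180))*105737 = (-621 + (⅕)*(-1/180)*1600)*105737 = (-621 - 16/9)*105737 = -5605/9*105737 = -592655885/9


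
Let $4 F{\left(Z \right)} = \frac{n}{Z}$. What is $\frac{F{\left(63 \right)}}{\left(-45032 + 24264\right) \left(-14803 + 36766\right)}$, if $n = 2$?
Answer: $- \frac{1}{57472075584} \approx -1.74 \cdot 10^{-11}$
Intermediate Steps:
$F{\left(Z \right)} = \frac{1}{2 Z}$ ($F{\left(Z \right)} = \frac{2 \frac{1}{Z}}{4} = \frac{1}{2 Z}$)
$\frac{F{\left(63 \right)}}{\left(-45032 + 24264\right) \left(-14803 + 36766\right)} = \frac{\frac{1}{2} \cdot \frac{1}{63}}{\left(-45032 + 24264\right) \left(-14803 + 36766\right)} = \frac{\frac{1}{2} \cdot \frac{1}{63}}{\left(-20768\right) 21963} = \frac{1}{126 \left(-456127584\right)} = \frac{1}{126} \left(- \frac{1}{456127584}\right) = - \frac{1}{57472075584}$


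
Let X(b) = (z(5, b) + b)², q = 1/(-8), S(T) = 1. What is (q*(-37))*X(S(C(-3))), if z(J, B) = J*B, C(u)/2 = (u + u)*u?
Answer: 333/2 ≈ 166.50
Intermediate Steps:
C(u) = 4*u² (C(u) = 2*((u + u)*u) = 2*((2*u)*u) = 2*(2*u²) = 4*u²)
q = -⅛ ≈ -0.12500
z(J, B) = B*J
X(b) = 36*b² (X(b) = (b*5 + b)² = (5*b + b)² = (6*b)² = 36*b²)
(q*(-37))*X(S(C(-3))) = (-⅛*(-37))*(36*1²) = 37*(36*1)/8 = (37/8)*36 = 333/2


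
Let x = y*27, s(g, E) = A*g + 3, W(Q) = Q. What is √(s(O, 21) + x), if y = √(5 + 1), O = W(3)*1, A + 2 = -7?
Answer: √(-24 + 27*√6) ≈ 6.4912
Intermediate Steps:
A = -9 (A = -2 - 7 = -9)
O = 3 (O = 3*1 = 3)
s(g, E) = 3 - 9*g (s(g, E) = -9*g + 3 = 3 - 9*g)
y = √6 ≈ 2.4495
x = 27*√6 (x = √6*27 = 27*√6 ≈ 66.136)
√(s(O, 21) + x) = √((3 - 9*3) + 27*√6) = √((3 - 27) + 27*√6) = √(-24 + 27*√6)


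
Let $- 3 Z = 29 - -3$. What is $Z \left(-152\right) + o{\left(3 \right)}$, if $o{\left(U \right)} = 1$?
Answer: $\frac{4867}{3} \approx 1622.3$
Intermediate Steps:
$Z = - \frac{32}{3}$ ($Z = - \frac{29 - -3}{3} = - \frac{29 + 3}{3} = \left(- \frac{1}{3}\right) 32 = - \frac{32}{3} \approx -10.667$)
$Z \left(-152\right) + o{\left(3 \right)} = \left(- \frac{32}{3}\right) \left(-152\right) + 1 = \frac{4864}{3} + 1 = \frac{4867}{3}$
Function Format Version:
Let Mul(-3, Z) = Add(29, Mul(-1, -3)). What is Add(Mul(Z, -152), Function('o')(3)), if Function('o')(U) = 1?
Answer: Rational(4867, 3) ≈ 1622.3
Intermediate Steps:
Z = Rational(-32, 3) (Z = Mul(Rational(-1, 3), Add(29, Mul(-1, -3))) = Mul(Rational(-1, 3), Add(29, 3)) = Mul(Rational(-1, 3), 32) = Rational(-32, 3) ≈ -10.667)
Add(Mul(Z, -152), Function('o')(3)) = Add(Mul(Rational(-32, 3), -152), 1) = Add(Rational(4864, 3), 1) = Rational(4867, 3)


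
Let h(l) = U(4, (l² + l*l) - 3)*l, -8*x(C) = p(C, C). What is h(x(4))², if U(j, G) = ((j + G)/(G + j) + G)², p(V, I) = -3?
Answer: 82355625/67108864 ≈ 1.2272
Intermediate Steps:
U(j, G) = (1 + G)² (U(j, G) = ((G + j)/(G + j) + G)² = (1 + G)²)
x(C) = 3/8 (x(C) = -⅛*(-3) = 3/8)
h(l) = l*(-5 + (-3 + 2*l²)² + 4*l²) (h(l) = (1 + ((l² + l*l) - 3)² + 2*((l² + l*l) - 3))*l = (1 + ((l² + l²) - 3)² + 2*((l² + l²) - 3))*l = (1 + (2*l² - 3)² + 2*(2*l² - 3))*l = (1 + (-3 + 2*l²)² + 2*(-3 + 2*l²))*l = (1 + (-3 + 2*l²)² + (-6 + 4*l²))*l = (-5 + (-3 + 2*l²)² + 4*l²)*l = l*(-5 + (-3 + 2*l²)² + 4*l²))
h(x(4))² = (4*(3/8)*(1 + (3/8)⁴ - 2*(3/8)²))² = (4*(3/8)*(1 + 81/4096 - 2*9/64))² = (4*(3/8)*(1 + 81/4096 - 9/32))² = (4*(3/8)*(3025/4096))² = (9075/8192)² = 82355625/67108864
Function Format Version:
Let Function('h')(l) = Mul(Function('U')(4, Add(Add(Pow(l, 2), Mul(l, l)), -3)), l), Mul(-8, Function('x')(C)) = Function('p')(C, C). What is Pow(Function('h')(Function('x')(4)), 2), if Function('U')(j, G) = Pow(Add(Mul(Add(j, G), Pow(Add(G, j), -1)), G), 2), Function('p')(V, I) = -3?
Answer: Rational(82355625, 67108864) ≈ 1.2272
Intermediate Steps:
Function('U')(j, G) = Pow(Add(1, G), 2) (Function('U')(j, G) = Pow(Add(Mul(Add(G, j), Pow(Add(G, j), -1)), G), 2) = Pow(Add(1, G), 2))
Function('x')(C) = Rational(3, 8) (Function('x')(C) = Mul(Rational(-1, 8), -3) = Rational(3, 8))
Function('h')(l) = Mul(l, Add(-5, Pow(Add(-3, Mul(2, Pow(l, 2))), 2), Mul(4, Pow(l, 2)))) (Function('h')(l) = Mul(Add(1, Pow(Add(Add(Pow(l, 2), Mul(l, l)), -3), 2), Mul(2, Add(Add(Pow(l, 2), Mul(l, l)), -3))), l) = Mul(Add(1, Pow(Add(Add(Pow(l, 2), Pow(l, 2)), -3), 2), Mul(2, Add(Add(Pow(l, 2), Pow(l, 2)), -3))), l) = Mul(Add(1, Pow(Add(Mul(2, Pow(l, 2)), -3), 2), Mul(2, Add(Mul(2, Pow(l, 2)), -3))), l) = Mul(Add(1, Pow(Add(-3, Mul(2, Pow(l, 2))), 2), Mul(2, Add(-3, Mul(2, Pow(l, 2))))), l) = Mul(Add(1, Pow(Add(-3, Mul(2, Pow(l, 2))), 2), Add(-6, Mul(4, Pow(l, 2)))), l) = Mul(Add(-5, Pow(Add(-3, Mul(2, Pow(l, 2))), 2), Mul(4, Pow(l, 2))), l) = Mul(l, Add(-5, Pow(Add(-3, Mul(2, Pow(l, 2))), 2), Mul(4, Pow(l, 2)))))
Pow(Function('h')(Function('x')(4)), 2) = Pow(Mul(4, Rational(3, 8), Add(1, Pow(Rational(3, 8), 4), Mul(-2, Pow(Rational(3, 8), 2)))), 2) = Pow(Mul(4, Rational(3, 8), Add(1, Rational(81, 4096), Mul(-2, Rational(9, 64)))), 2) = Pow(Mul(4, Rational(3, 8), Add(1, Rational(81, 4096), Rational(-9, 32))), 2) = Pow(Mul(4, Rational(3, 8), Rational(3025, 4096)), 2) = Pow(Rational(9075, 8192), 2) = Rational(82355625, 67108864)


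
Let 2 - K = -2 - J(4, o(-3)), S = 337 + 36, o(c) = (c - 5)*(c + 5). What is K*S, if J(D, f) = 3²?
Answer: 4849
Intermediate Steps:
o(c) = (-5 + c)*(5 + c)
J(D, f) = 9
S = 373
K = 13 (K = 2 - (-2 - 1*9) = 2 - (-2 - 9) = 2 - 1*(-11) = 2 + 11 = 13)
K*S = 13*373 = 4849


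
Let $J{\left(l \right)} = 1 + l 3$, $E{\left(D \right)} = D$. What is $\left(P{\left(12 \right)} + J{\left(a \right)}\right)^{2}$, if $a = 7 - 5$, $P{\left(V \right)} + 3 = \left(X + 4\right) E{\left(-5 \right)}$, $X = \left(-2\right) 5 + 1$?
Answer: $841$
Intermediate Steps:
$X = -9$ ($X = -10 + 1 = -9$)
$P{\left(V \right)} = 22$ ($P{\left(V \right)} = -3 + \left(-9 + 4\right) \left(-5\right) = -3 - -25 = -3 + 25 = 22$)
$a = 2$
$J{\left(l \right)} = 1 + 3 l$
$\left(P{\left(12 \right)} + J{\left(a \right)}\right)^{2} = \left(22 + \left(1 + 3 \cdot 2\right)\right)^{2} = \left(22 + \left(1 + 6\right)\right)^{2} = \left(22 + 7\right)^{2} = 29^{2} = 841$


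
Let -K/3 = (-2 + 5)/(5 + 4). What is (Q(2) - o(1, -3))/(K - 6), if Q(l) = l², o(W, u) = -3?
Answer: -1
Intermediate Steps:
K = -1 (K = -3*(-2 + 5)/(5 + 4) = -9/9 = -3*⅓ = -1)
(Q(2) - o(1, -3))/(K - 6) = (2² - 1*(-3))/(-1 - 6) = (4 + 3)/(-7) = 7*(-⅐) = -1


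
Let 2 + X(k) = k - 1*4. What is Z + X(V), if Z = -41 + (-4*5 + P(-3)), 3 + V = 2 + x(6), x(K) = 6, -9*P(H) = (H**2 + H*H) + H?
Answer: -191/3 ≈ -63.667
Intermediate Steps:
P(H) = -2*H**2/9 - H/9 (P(H) = -((H**2 + H*H) + H)/9 = -((H**2 + H**2) + H)/9 = -(2*H**2 + H)/9 = -(H + 2*H**2)/9 = -2*H**2/9 - H/9)
V = 5 (V = -3 + (2 + 6) = -3 + 8 = 5)
Z = -188/3 (Z = -41 + (-4*5 - 1/9*(-3)*(1 + 2*(-3))) = -41 + (-20 - 1/9*(-3)*(1 - 6)) = -41 + (-20 - 1/9*(-3)*(-5)) = -41 + (-20 - 5/3) = -41 - 65/3 = -188/3 ≈ -62.667)
X(k) = -6 + k (X(k) = -2 + (k - 1*4) = -2 + (k - 4) = -2 + (-4 + k) = -6 + k)
Z + X(V) = -188/3 + (-6 + 5) = -188/3 - 1 = -191/3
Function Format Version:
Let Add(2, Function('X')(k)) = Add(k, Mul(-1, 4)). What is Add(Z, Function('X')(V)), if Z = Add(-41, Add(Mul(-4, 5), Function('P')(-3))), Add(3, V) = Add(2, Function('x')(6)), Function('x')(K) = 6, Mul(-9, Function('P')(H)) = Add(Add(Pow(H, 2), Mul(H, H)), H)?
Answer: Rational(-191, 3) ≈ -63.667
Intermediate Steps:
Function('P')(H) = Add(Mul(Rational(-2, 9), Pow(H, 2)), Mul(Rational(-1, 9), H)) (Function('P')(H) = Mul(Rational(-1, 9), Add(Add(Pow(H, 2), Mul(H, H)), H)) = Mul(Rational(-1, 9), Add(Add(Pow(H, 2), Pow(H, 2)), H)) = Mul(Rational(-1, 9), Add(Mul(2, Pow(H, 2)), H)) = Mul(Rational(-1, 9), Add(H, Mul(2, Pow(H, 2)))) = Add(Mul(Rational(-2, 9), Pow(H, 2)), Mul(Rational(-1, 9), H)))
V = 5 (V = Add(-3, Add(2, 6)) = Add(-3, 8) = 5)
Z = Rational(-188, 3) (Z = Add(-41, Add(Mul(-4, 5), Mul(Rational(-1, 9), -3, Add(1, Mul(2, -3))))) = Add(-41, Add(-20, Mul(Rational(-1, 9), -3, Add(1, -6)))) = Add(-41, Add(-20, Mul(Rational(-1, 9), -3, -5))) = Add(-41, Add(-20, Rational(-5, 3))) = Add(-41, Rational(-65, 3)) = Rational(-188, 3) ≈ -62.667)
Function('X')(k) = Add(-6, k) (Function('X')(k) = Add(-2, Add(k, Mul(-1, 4))) = Add(-2, Add(k, -4)) = Add(-2, Add(-4, k)) = Add(-6, k))
Add(Z, Function('X')(V)) = Add(Rational(-188, 3), Add(-6, 5)) = Add(Rational(-188, 3), -1) = Rational(-191, 3)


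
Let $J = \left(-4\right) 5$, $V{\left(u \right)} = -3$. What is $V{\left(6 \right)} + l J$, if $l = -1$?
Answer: $17$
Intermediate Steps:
$J = -20$
$V{\left(6 \right)} + l J = -3 - -20 = -3 + 20 = 17$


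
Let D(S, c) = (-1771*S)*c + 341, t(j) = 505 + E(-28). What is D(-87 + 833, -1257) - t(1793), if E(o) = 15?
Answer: 1660705483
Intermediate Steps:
t(j) = 520 (t(j) = 505 + 15 = 520)
D(S, c) = 341 - 1771*S*c (D(S, c) = -1771*S*c + 341 = 341 - 1771*S*c)
D(-87 + 833, -1257) - t(1793) = (341 - 1771*(-87 + 833)*(-1257)) - 1*520 = (341 - 1771*746*(-1257)) - 520 = (341 + 1660705662) - 520 = 1660706003 - 520 = 1660705483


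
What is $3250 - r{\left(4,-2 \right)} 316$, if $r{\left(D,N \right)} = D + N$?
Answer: $2618$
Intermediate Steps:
$3250 - r{\left(4,-2 \right)} 316 = 3250 - \left(4 - 2\right) 316 = 3250 - 2 \cdot 316 = 3250 - 632 = 2618$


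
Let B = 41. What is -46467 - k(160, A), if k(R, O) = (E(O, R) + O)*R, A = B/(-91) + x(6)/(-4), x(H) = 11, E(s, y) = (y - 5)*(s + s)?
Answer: 10264103/91 ≈ 1.1279e+5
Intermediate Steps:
E(s, y) = 2*s*(-5 + y) (E(s, y) = (-5 + y)*(2*s) = 2*s*(-5 + y))
A = -1165/364 (A = 41/(-91) + 11/(-4) = 41*(-1/91) + 11*(-1/4) = -41/91 - 11/4 = -1165/364 ≈ -3.2006)
k(R, O) = R*(O + 2*O*(-5 + R)) (k(R, O) = (2*O*(-5 + R) + O)*R = (O + 2*O*(-5 + R))*R = R*(O + 2*O*(-5 + R)))
-46467 - k(160, A) = -46467 - (-1165)*160*(-9 + 2*160)/364 = -46467 - (-1165)*160*(-9 + 320)/364 = -46467 - (-1165)*160*311/364 = -46467 - 1*(-14492600/91) = -46467 + 14492600/91 = 10264103/91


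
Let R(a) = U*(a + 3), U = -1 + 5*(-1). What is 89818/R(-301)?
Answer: 44909/894 ≈ 50.234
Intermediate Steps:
U = -6 (U = -1 - 5 = -6)
R(a) = -18 - 6*a (R(a) = -6*(a + 3) = -6*(3 + a) = -18 - 6*a)
89818/R(-301) = 89818/(-18 - 6*(-301)) = 89818/(-18 + 1806) = 89818/1788 = 89818*(1/1788) = 44909/894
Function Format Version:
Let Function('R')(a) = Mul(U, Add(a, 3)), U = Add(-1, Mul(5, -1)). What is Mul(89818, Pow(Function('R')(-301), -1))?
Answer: Rational(44909, 894) ≈ 50.234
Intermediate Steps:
U = -6 (U = Add(-1, -5) = -6)
Function('R')(a) = Add(-18, Mul(-6, a)) (Function('R')(a) = Mul(-6, Add(a, 3)) = Mul(-6, Add(3, a)) = Add(-18, Mul(-6, a)))
Mul(89818, Pow(Function('R')(-301), -1)) = Mul(89818, Pow(Add(-18, Mul(-6, -301)), -1)) = Mul(89818, Pow(Add(-18, 1806), -1)) = Mul(89818, Pow(1788, -1)) = Mul(89818, Rational(1, 1788)) = Rational(44909, 894)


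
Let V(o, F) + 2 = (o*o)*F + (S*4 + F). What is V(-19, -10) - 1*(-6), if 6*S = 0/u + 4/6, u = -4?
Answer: -32540/9 ≈ -3615.6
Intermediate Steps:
S = 1/9 (S = (0/(-4) + 4/6)/6 = (0*(-1/4) + 4*(1/6))/6 = (0 + 2/3)/6 = (1/6)*(2/3) = 1/9 ≈ 0.11111)
V(o, F) = -14/9 + F + F*o**2 (V(o, F) = -2 + ((o*o)*F + ((1/9)*4 + F)) = -2 + (o**2*F + (4/9 + F)) = -2 + (F*o**2 + (4/9 + F)) = -2 + (4/9 + F + F*o**2) = -14/9 + F + F*o**2)
V(-19, -10) - 1*(-6) = (-14/9 - 10 - 10*(-19)**2) - 1*(-6) = (-14/9 - 10 - 10*361) + 6 = (-14/9 - 10 - 3610) + 6 = -32594/9 + 6 = -32540/9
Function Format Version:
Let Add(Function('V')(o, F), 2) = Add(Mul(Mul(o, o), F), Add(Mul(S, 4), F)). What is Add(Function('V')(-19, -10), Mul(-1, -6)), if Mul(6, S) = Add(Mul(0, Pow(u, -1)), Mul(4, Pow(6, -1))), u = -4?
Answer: Rational(-32540, 9) ≈ -3615.6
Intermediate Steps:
S = Rational(1, 9) (S = Mul(Rational(1, 6), Add(Mul(0, Pow(-4, -1)), Mul(4, Pow(6, -1)))) = Mul(Rational(1, 6), Add(Mul(0, Rational(-1, 4)), Mul(4, Rational(1, 6)))) = Mul(Rational(1, 6), Add(0, Rational(2, 3))) = Mul(Rational(1, 6), Rational(2, 3)) = Rational(1, 9) ≈ 0.11111)
Function('V')(o, F) = Add(Rational(-14, 9), F, Mul(F, Pow(o, 2))) (Function('V')(o, F) = Add(-2, Add(Mul(Mul(o, o), F), Add(Mul(Rational(1, 9), 4), F))) = Add(-2, Add(Mul(Pow(o, 2), F), Add(Rational(4, 9), F))) = Add(-2, Add(Mul(F, Pow(o, 2)), Add(Rational(4, 9), F))) = Add(-2, Add(Rational(4, 9), F, Mul(F, Pow(o, 2)))) = Add(Rational(-14, 9), F, Mul(F, Pow(o, 2))))
Add(Function('V')(-19, -10), Mul(-1, -6)) = Add(Add(Rational(-14, 9), -10, Mul(-10, Pow(-19, 2))), Mul(-1, -6)) = Add(Add(Rational(-14, 9), -10, Mul(-10, 361)), 6) = Add(Add(Rational(-14, 9), -10, -3610), 6) = Add(Rational(-32594, 9), 6) = Rational(-32540, 9)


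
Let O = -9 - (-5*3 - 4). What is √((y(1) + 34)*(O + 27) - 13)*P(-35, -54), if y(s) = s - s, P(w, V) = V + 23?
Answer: -31*√1245 ≈ -1093.8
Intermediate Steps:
P(w, V) = 23 + V
O = 10 (O = -9 - (-15 - 4) = -9 - 1*(-19) = -9 + 19 = 10)
y(s) = 0
√((y(1) + 34)*(O + 27) - 13)*P(-35, -54) = √((0 + 34)*(10 + 27) - 13)*(23 - 54) = √(34*37 - 13)*(-31) = √(1258 - 13)*(-31) = √1245*(-31) = -31*√1245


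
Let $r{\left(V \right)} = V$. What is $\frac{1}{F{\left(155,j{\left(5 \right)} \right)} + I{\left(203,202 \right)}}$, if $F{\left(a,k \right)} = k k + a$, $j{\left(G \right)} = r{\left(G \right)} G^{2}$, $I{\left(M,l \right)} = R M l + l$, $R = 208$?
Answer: $\frac{1}{8545230} \approx 1.1702 \cdot 10^{-7}$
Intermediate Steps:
$I{\left(M,l \right)} = l + 208 M l$ ($I{\left(M,l \right)} = 208 M l + l = l + 208 M l$)
$j{\left(G \right)} = G^{3}$ ($j{\left(G \right)} = G G^{2} = G^{3}$)
$F{\left(a,k \right)} = a + k^{2}$ ($F{\left(a,k \right)} = k^{2} + a = a + k^{2}$)
$\frac{1}{F{\left(155,j{\left(5 \right)} \right)} + I{\left(203,202 \right)}} = \frac{1}{\left(155 + \left(5^{3}\right)^{2}\right) + 202 \left(1 + 208 \cdot 203\right)} = \frac{1}{\left(155 + 125^{2}\right) + 202 \left(1 + 42224\right)} = \frac{1}{\left(155 + 15625\right) + 202 \cdot 42225} = \frac{1}{15780 + 8529450} = \frac{1}{8545230}$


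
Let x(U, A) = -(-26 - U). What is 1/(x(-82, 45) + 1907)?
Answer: 1/1851 ≈ 0.00054025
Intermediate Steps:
x(U, A) = 26 + U
1/(x(-82, 45) + 1907) = 1/((26 - 82) + 1907) = 1/(-56 + 1907) = 1/1851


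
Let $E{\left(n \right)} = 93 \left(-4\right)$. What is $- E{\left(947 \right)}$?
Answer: $372$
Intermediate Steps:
$E{\left(n \right)} = -372$
$- E{\left(947 \right)} = \left(-1\right) \left(-372\right) = 372$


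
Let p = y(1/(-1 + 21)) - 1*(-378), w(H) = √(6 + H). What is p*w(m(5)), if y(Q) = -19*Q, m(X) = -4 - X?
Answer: 7541*I*√3/20 ≈ 653.07*I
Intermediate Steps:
p = 7541/20 (p = -19/(-1 + 21) - 1*(-378) = -19/20 + 378 = 7541/20 ≈ 377.05)
p*w(m(5)) = 7541*√(6 + (-4 - 1*5))/20 = 7541*√(6 + (-4 - 5))/20 = 7541*√(6 - 9)/20 = 7541*√(-3)/20 = 7541*(I*√3)/20 = 7541*I*√3/20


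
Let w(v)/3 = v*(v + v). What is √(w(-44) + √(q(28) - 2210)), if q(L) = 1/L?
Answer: √(2276736 + 14*I*√433153)/14 ≈ 107.78 + 0.21809*I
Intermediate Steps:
w(v) = 6*v² (w(v) = 3*(v*(v + v)) = 3*(v*(2*v)) = 3*(2*v²) = 6*v²)
√(w(-44) + √(q(28) - 2210)) = √(6*(-44)² + √(1/28 - 2210)) = √(6*1936 + √(1/28 - 2210)) = √(11616 + √(-61879/28)) = √(11616 + I*√433153/14)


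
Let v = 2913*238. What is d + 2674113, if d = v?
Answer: 3367407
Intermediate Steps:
v = 693294
d = 693294
d + 2674113 = 693294 + 2674113 = 3367407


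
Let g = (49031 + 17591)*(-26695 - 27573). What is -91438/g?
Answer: 45719/1807721348 ≈ 2.5291e-5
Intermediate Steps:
g = -3615442696 (g = 66622*(-54268) = -3615442696)
-91438/g = -91438/(-3615442696) = -91438*(-1/3615442696) = 45719/1807721348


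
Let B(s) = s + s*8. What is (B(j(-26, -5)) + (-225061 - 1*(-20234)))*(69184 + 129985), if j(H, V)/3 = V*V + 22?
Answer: -40542443302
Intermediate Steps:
j(H, V) = 66 + 3*V² (j(H, V) = 3*(V*V + 22) = 3*(V² + 22) = 3*(22 + V²) = 66 + 3*V²)
B(s) = 9*s (B(s) = s + 8*s = 9*s)
(B(j(-26, -5)) + (-225061 - 1*(-20234)))*(69184 + 129985) = (9*(66 + 3*(-5)²) + (-225061 - 1*(-20234)))*(69184 + 129985) = (9*(66 + 3*25) + (-225061 + 20234))*199169 = (9*(66 + 75) - 204827)*199169 = (9*141 - 204827)*199169 = (1269 - 204827)*199169 = -203558*199169 = -40542443302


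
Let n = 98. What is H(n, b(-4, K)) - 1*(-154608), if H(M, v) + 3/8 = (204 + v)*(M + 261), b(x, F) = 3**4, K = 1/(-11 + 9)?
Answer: 2055381/8 ≈ 2.5692e+5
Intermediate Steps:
K = -1/2 (K = 1/(-2) = -1/2 ≈ -0.50000)
b(x, F) = 81
H(M, v) = -3/8 + (204 + v)*(261 + M) (H(M, v) = -3/8 + (204 + v)*(M + 261) = -3/8 + (204 + v)*(261 + M))
H(n, b(-4, K)) - 1*(-154608) = (425949/8 + 204*98 + 261*81 + 98*81) - 1*(-154608) = (425949/8 + 19992 + 21141 + 7938) + 154608 = 818517/8 + 154608 = 2055381/8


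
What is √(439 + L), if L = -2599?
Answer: 12*I*√15 ≈ 46.476*I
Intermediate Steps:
√(439 + L) = √(439 - 2599) = √(-2160) = 12*I*√15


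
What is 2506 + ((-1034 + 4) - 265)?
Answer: 1211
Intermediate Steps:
2506 + ((-1034 + 4) - 265) = 2506 + (-1030 - 265) = 2506 - 1295 = 1211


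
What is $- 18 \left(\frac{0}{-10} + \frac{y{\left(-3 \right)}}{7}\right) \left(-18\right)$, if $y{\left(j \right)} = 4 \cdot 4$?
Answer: $\frac{5184}{7} \approx 740.57$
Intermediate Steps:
$y{\left(j \right)} = 16$
$- 18 \left(\frac{0}{-10} + \frac{y{\left(-3 \right)}}{7}\right) \left(-18\right) = - 18 \left(\frac{0}{-10} + \frac{16}{7}\right) \left(-18\right) = - 18 \left(0 \left(- \frac{1}{10}\right) + 16 \cdot \frac{1}{7}\right) \left(-18\right) = - 18 \left(0 + \frac{16}{7}\right) \left(-18\right) = \left(-18\right) \frac{16}{7} \left(-18\right) = \left(- \frac{288}{7}\right) \left(-18\right) = \frac{5184}{7}$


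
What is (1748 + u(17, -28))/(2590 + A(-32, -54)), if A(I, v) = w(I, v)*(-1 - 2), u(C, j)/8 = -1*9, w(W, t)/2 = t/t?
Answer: 419/646 ≈ 0.64861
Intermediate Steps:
w(W, t) = 2 (w(W, t) = 2*(t/t) = 2*1 = 2)
u(C, j) = -72 (u(C, j) = 8*(-1*9) = 8*(-9) = -72)
A(I, v) = -6 (A(I, v) = 2*(-1 - 2) = 2*(-3) = -6)
(1748 + u(17, -28))/(2590 + A(-32, -54)) = (1748 - 72)/(2590 - 6) = 1676/2584 = 1676*(1/2584) = 419/646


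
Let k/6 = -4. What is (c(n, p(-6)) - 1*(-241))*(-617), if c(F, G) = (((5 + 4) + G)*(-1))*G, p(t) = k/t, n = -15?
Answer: -116613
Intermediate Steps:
k = -24 (k = 6*(-4) = -24)
p(t) = -24/t
c(F, G) = G*(-9 - G) (c(F, G) = ((9 + G)*(-1))*G = (-9 - G)*G = G*(-9 - G))
(c(n, p(-6)) - 1*(-241))*(-617) = (-(-24/(-6))*(9 - 24/(-6)) - 1*(-241))*(-617) = (-(-24*(-⅙))*(9 - 24*(-⅙)) + 241)*(-617) = (-1*4*(9 + 4) + 241)*(-617) = (-1*4*13 + 241)*(-617) = (-52 + 241)*(-617) = 189*(-617) = -116613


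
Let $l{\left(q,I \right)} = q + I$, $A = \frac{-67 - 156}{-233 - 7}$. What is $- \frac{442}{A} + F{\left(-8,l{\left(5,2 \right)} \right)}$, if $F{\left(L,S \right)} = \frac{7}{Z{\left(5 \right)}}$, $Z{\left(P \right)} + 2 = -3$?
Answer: $- \frac{531961}{1115} \approx -477.1$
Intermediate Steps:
$Z{\left(P \right)} = -5$ ($Z{\left(P \right)} = -2 - 3 = -5$)
$A = \frac{223}{240}$ ($A = - \frac{223}{-240} = \left(-223\right) \left(- \frac{1}{240}\right) = \frac{223}{240} \approx 0.92917$)
$l{\left(q,I \right)} = I + q$
$F{\left(L,S \right)} = - \frac{7}{5}$ ($F{\left(L,S \right)} = \frac{7}{-5} = 7 \left(- \frac{1}{5}\right) = - \frac{7}{5}$)
$- \frac{442}{A} + F{\left(-8,l{\left(5,2 \right)} \right)} = - \frac{442}{\frac{223}{240}} - \frac{7}{5} = \left(-442\right) \frac{240}{223} - \frac{7}{5} = - \frac{106080}{223} - \frac{7}{5} = - \frac{531961}{1115}$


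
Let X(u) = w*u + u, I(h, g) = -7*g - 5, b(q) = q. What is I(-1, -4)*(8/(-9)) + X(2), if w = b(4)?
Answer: -94/9 ≈ -10.444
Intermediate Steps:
w = 4
I(h, g) = -5 - 7*g
X(u) = 5*u (X(u) = 4*u + u = 5*u)
I(-1, -4)*(8/(-9)) + X(2) = (-5 - 7*(-4))*(8/(-9)) + 5*2 = (-5 + 28)*(8*(-⅑)) + 10 = 23*(-8/9) + 10 = -184/9 + 10 = -94/9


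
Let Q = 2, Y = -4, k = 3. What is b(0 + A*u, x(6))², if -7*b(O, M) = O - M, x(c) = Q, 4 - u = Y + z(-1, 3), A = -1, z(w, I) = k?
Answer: 1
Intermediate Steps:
z(w, I) = 3
u = 5 (u = 4 - (-4 + 3) = 4 - 1*(-1) = 4 + 1 = 5)
x(c) = 2
b(O, M) = -O/7 + M/7 (b(O, M) = -(O - M)/7 = -O/7 + M/7)
b(0 + A*u, x(6))² = (-(0 - 1*5)/7 + (⅐)*2)² = (-(0 - 5)/7 + 2/7)² = (-⅐*(-5) + 2/7)² = (5/7 + 2/7)² = 1² = 1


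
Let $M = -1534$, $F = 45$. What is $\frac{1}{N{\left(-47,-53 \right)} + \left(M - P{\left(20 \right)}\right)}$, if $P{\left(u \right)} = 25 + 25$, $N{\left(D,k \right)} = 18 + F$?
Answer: $- \frac{1}{1521} \approx -0.00065746$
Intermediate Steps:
$N{\left(D,k \right)} = 63$ ($N{\left(D,k \right)} = 18 + 45 = 63$)
$P{\left(u \right)} = 50$
$\frac{1}{N{\left(-47,-53 \right)} + \left(M - P{\left(20 \right)}\right)} = \frac{1}{63 - 1584} = \frac{1}{-1521} = - \frac{1}{1521}$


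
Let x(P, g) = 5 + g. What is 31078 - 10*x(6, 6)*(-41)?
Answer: 35588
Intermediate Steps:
31078 - 10*x(6, 6)*(-41) = 31078 - 10*(5 + 6)*(-41) = 31078 - 10*11*(-41) = 31078 - 110*(-41) = 31078 - 1*(-4510) = 31078 + 4510 = 35588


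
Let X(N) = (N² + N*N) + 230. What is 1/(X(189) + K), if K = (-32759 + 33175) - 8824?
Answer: 1/63264 ≈ 1.5807e-5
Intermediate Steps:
K = -8408 (K = 416 - 8824 = -8408)
X(N) = 230 + 2*N² (X(N) = (N² + N²) + 230 = 2*N² + 230 = 230 + 2*N²)
1/(X(189) + K) = 1/((230 + 2*189²) - 8408) = 1/((230 + 2*35721) - 8408) = 1/((230 + 71442) - 8408) = 1/(71672 - 8408) = 1/63264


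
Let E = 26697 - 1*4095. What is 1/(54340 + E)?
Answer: 1/76942 ≈ 1.2997e-5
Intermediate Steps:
E = 22602 (E = 26697 - 4095 = 22602)
1/(54340 + E) = 1/(54340 + 22602) = 1/76942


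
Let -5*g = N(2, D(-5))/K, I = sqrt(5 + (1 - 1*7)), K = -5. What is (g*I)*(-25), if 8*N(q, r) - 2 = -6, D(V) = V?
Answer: I/2 ≈ 0.5*I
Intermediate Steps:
N(q, r) = -1/2 (N(q, r) = 1/4 + (1/8)*(-6) = 1/4 - 3/4 = -1/2)
I
g = -1/50 (g = -(-1)/(10*(-5)) = -(-1)*(-1)/(10*5) = -1/5*1/10 = -1/50 ≈ -0.020000)
(g*I)*(-25) = -I/50*(-25) = I/2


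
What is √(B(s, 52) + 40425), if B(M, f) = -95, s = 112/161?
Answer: √40330 ≈ 200.82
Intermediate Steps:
s = 16/23 (s = 112*(1/161) = 16/23 ≈ 0.69565)
√(B(s, 52) + 40425) = √(-95 + 40425) = √40330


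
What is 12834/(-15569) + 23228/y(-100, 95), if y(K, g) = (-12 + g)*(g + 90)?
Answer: 164570662/239061995 ≈ 0.68840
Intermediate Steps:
y(K, g) = (-12 + g)*(90 + g)
12834/(-15569) + 23228/y(-100, 95) = 12834/(-15569) + 23228/(-1080 + 95² + 78*95) = 12834*(-1/15569) + 23228/(-1080 + 9025 + 7410) = -12834/15569 + 23228/15355 = 164570662/239061995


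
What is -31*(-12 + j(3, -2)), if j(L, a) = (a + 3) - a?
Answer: 279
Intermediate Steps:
j(L, a) = 3 (j(L, a) = (3 + a) - a = 3)
-31*(-12 + j(3, -2)) = -31*(-12 + 3) = -31*(-9) = 279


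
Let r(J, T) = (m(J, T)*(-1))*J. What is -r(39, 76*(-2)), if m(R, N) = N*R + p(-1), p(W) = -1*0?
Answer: -231192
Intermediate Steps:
p(W) = 0
m(R, N) = N*R (m(R, N) = N*R + 0 = N*R)
r(J, T) = -T*J² (r(J, T) = ((T*J)*(-1))*J = ((J*T)*(-1))*J = (-J*T)*J = -T*J²)
-r(39, 76*(-2)) = -(-1)*76*(-2)*39² = -(-1)*(-152)*1521 = -1*231192 = -231192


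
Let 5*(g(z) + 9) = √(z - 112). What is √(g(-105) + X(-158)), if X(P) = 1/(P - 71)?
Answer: √(-11804950 + 262205*I*√217)/1145 ≈ 0.48463 + 3.0396*I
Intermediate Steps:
X(P) = 1/(-71 + P)
g(z) = -9 + √(-112 + z)/5 (g(z) = -9 + √(z - 112)/5 = -9 + √(-112 + z)/5)
√(g(-105) + X(-158)) = √((-9 + √(-112 - 105)/5) + 1/(-71 - 158)) = √((-9 + √(-217)/5) + 1/(-229)) = √((-9 + (I*√217)/5) - 1/229) = √((-9 + I*√217/5) - 1/229) = √(-2062/229 + I*√217/5)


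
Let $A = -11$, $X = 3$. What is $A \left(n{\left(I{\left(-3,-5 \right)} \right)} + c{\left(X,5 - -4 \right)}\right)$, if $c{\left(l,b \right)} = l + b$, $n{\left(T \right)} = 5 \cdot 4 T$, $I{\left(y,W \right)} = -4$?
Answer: $748$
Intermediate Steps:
$n{\left(T \right)} = 20 T$
$c{\left(l,b \right)} = b + l$
$A \left(n{\left(I{\left(-3,-5 \right)} \right)} + c{\left(X,5 - -4 \right)}\right) = - 11 \left(20 \left(-4\right) + \left(\left(5 - -4\right) + 3\right)\right) = - 11 \left(-80 + \left(\left(5 + 4\right) + 3\right)\right) = - 11 \left(-80 + \left(9 + 3\right)\right) = - 11 \left(-80 + 12\right) = \left(-11\right) \left(-68\right) = 748$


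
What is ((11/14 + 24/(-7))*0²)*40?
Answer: 0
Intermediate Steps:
((11/14 + 24/(-7))*0²)*40 = ((11*(1/14) + 24*(-⅐))*0)*40 = ((11/14 - 24/7)*0)*40 = -37/14*0*40 = 0*40 = 0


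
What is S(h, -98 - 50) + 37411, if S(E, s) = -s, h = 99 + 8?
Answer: 37559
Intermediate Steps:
h = 107
S(h, -98 - 50) + 37411 = -(-98 - 50) + 37411 = -1*(-148) + 37411 = 148 + 37411 = 37559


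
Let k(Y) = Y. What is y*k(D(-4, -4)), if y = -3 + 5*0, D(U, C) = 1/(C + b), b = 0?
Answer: ¾ ≈ 0.75000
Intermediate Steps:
D(U, C) = 1/C (D(U, C) = 1/(C + 0) = 1/C)
y = -3 (y = -3 + 0 = -3)
y*k(D(-4, -4)) = -3/(-4) = -3*(-¼) = ¾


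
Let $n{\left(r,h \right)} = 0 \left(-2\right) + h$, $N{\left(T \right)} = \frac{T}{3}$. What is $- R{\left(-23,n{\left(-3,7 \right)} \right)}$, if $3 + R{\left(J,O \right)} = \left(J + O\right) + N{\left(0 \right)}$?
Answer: $19$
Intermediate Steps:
$N{\left(T \right)} = \frac{T}{3}$ ($N{\left(T \right)} = T \frac{1}{3} = \frac{T}{3}$)
$n{\left(r,h \right)} = h$ ($n{\left(r,h \right)} = 0 + h = h$)
$R{\left(J,O \right)} = -3 + J + O$ ($R{\left(J,O \right)} = -3 + \left(\left(J + O\right) + \frac{1}{3} \cdot 0\right) = -3 + \left(\left(J + O\right) + 0\right) = -3 + \left(J + O\right) = -3 + J + O$)
$- R{\left(-23,n{\left(-3,7 \right)} \right)} = - (-3 - 23 + 7) = \left(-1\right) \left(-19\right) = 19$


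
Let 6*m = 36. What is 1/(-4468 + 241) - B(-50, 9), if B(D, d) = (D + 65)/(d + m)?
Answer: -4228/4227 ≈ -1.0002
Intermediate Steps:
m = 6 (m = (⅙)*36 = 6)
B(D, d) = (65 + D)/(6 + d) (B(D, d) = (D + 65)/(d + 6) = (65 + D)/(6 + d))
1/(-4468 + 241) - B(-50, 9) = 1/(-4468 + 241) - (65 - 50)/(6 + 9) = 1/(-4227) - 15/15 = -1/4227 - 15/15 = -1/4227 - 1*1 = -1/4227 - 1 = -4228/4227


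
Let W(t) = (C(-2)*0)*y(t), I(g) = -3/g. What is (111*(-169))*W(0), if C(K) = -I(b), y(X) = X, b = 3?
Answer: 0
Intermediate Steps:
C(K) = 1 (C(K) = -(-3)/3 = -1*(-1) = 1)
W(t) = 0 (W(t) = (1*0)*t = 0*t = 0)
(111*(-169))*W(0) = (111*(-169))*0 = -18759*0 = 0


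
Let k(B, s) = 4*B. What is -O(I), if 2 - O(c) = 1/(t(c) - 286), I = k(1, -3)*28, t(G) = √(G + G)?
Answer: -81715/40786 - √14/20393 ≈ -2.0037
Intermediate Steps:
t(G) = √2*√G (t(G) = √(2*G) = √2*√G)
I = 112 (I = (4*1)*28 = 4*28 = 112)
O(c) = 2 - 1/(-286 + √2*√c) (O(c) = 2 - 1/(√2*√c - 286) = 2 - 1/(-286 + √2*√c))
-O(I) = -(-573 + 2*√2*√112)/(-286 + √2*√112) = -(-573 + 2*√2*(4*√7))/(-286 + √2*(4*√7)) = -(-573 + 8*√14)/(-286 + 4*√14)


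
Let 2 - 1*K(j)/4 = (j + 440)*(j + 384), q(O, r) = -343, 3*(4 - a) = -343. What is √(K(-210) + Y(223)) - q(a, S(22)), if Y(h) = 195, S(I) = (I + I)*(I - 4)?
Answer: 343 + I*√159877 ≈ 343.0 + 399.85*I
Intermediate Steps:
S(I) = 2*I*(-4 + I) (S(I) = (2*I)*(-4 + I) = 2*I*(-4 + I))
a = 355/3 (a = 4 - ⅓*(-343) = 4 + 343/3 = 355/3 ≈ 118.33)
K(j) = 8 - 4*(384 + j)*(440 + j) (K(j) = 8 - 4*(j + 440)*(j + 384) = 8 - 4*(440 + j)*(384 + j) = 8 - 4*(384 + j)*(440 + j))
√(K(-210) + Y(223)) - q(a, S(22)) = √((-675832 - 3296*(-210) - 4*(-210)²) + 195) - 1*(-343) = √((-675832 + 692160 - 4*44100) + 195) + 343 = √((-675832 + 692160 - 176400) + 195) + 343 = √(-160072 + 195) + 343 = √(-159877) + 343 = I*√159877 + 343 = 343 + I*√159877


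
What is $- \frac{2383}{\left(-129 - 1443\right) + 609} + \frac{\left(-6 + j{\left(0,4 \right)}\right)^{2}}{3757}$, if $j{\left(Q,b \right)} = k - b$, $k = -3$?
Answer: $\frac{701206}{278307} \approx 2.5195$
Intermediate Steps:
$j{\left(Q,b \right)} = -3 - b$
$- \frac{2383}{\left(-129 - 1443\right) + 609} + \frac{\left(-6 + j{\left(0,4 \right)}\right)^{2}}{3757} = - \frac{2383}{\left(-129 - 1443\right) + 609} + \frac{\left(-6 - 7\right)^{2}}{3757} = - \frac{2383}{-1572 + 609} + \left(-6 - 7\right)^{2} \cdot \frac{1}{3757} = - \frac{2383}{-963} + \left(-6 - 7\right)^{2} \cdot \frac{1}{3757} = \left(-2383\right) \left(- \frac{1}{963}\right) + \left(-13\right)^{2} \cdot \frac{1}{3757} = \frac{2383}{963} + 169 \cdot \frac{1}{3757} = \frac{2383}{963} + \frac{13}{289} = \frac{701206}{278307}$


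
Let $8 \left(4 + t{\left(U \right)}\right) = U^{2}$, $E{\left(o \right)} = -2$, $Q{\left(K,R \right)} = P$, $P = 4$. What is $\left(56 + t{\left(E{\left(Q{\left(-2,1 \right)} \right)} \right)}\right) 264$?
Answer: $13860$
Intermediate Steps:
$Q{\left(K,R \right)} = 4$
$t{\left(U \right)} = -4 + \frac{U^{2}}{8}$
$\left(56 + t{\left(E{\left(Q{\left(-2,1 \right)} \right)} \right)}\right) 264 = \left(56 - \left(4 - \frac{\left(-2\right)^{2}}{8}\right)\right) 264 = \left(56 + \left(-4 + \frac{1}{8} \cdot 4\right)\right) 264 = \left(56 + \left(-4 + \frac{1}{2}\right)\right) 264 = \left(56 - \frac{7}{2}\right) 264 = \frac{105}{2} \cdot 264 = 13860$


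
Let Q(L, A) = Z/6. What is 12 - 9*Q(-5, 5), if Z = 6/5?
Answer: 51/5 ≈ 10.200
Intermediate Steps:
Z = 6/5 (Z = 6*(⅕) = 6/5 ≈ 1.2000)
Q(L, A) = ⅕ (Q(L, A) = (6/5)/6 = (6/5)*(⅙) = ⅕)
12 - 9*Q(-5, 5) = 12 - 9*⅕ = 12 - 9/5 = 51/5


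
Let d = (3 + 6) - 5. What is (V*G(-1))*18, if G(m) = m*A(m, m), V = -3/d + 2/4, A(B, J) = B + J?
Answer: -9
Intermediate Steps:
d = 4 (d = 9 - 5 = 4)
V = -¼ (V = -3/4 + 2/4 = -3*¼ + 2*(¼) = -¾ + ½ = -¼ ≈ -0.25000)
G(m) = 2*m² (G(m) = m*(m + m) = m*(2*m) = 2*m²)
(V*G(-1))*18 = -(-1)²/2*18 = -1/2*18 = -¼*2*18 = -½*18 = -9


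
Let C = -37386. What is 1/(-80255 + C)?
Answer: -1/117641 ≈ -8.5004e-6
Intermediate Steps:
1/(-80255 + C) = 1/(-80255 - 37386) = 1/(-117641) = -1/117641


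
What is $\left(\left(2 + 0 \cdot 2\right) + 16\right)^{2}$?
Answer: $324$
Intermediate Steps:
$\left(\left(2 + 0 \cdot 2\right) + 16\right)^{2} = \left(\left(2 + 0\right) + 16\right)^{2} = \left(2 + 16\right)^{2} = 18^{2} = 324$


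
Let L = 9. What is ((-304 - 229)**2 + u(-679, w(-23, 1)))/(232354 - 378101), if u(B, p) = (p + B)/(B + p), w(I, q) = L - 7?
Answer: -284090/145747 ≈ -1.9492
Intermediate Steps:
w(I, q) = 2 (w(I, q) = 9 - 7 = 2)
u(B, p) = 1 (u(B, p) = (B + p)/(B + p) = 1)
((-304 - 229)**2 + u(-679, w(-23, 1)))/(232354 - 378101) = ((-304 - 229)**2 + 1)/(232354 - 378101) = ((-533)**2 + 1)/(-145747) = (284089 + 1)*(-1/145747) = 284090*(-1/145747) = -284090/145747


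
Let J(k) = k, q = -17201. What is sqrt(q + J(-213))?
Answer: I*sqrt(17414) ≈ 131.96*I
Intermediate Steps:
sqrt(q + J(-213)) = sqrt(-17201 - 213) = sqrt(-17414) = I*sqrt(17414)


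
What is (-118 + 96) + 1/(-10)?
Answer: -221/10 ≈ -22.100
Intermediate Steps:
(-118 + 96) + 1/(-10) = -22 - 1/10 = -221/10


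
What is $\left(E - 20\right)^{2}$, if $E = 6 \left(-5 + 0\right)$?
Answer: $2500$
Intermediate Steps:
$E = -30$ ($E = 6 \left(-5\right) = -30$)
$\left(E - 20\right)^{2} = \left(-30 - 20\right)^{2} = \left(-50\right)^{2} = 2500$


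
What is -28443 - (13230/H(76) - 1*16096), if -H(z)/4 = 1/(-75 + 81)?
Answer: 7498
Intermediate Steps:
H(z) = -⅔ (H(z) = -4/(-75 + 81) = -4/6 = -4*⅙ = -⅔)
-28443 - (13230/H(76) - 1*16096) = -28443 - (13230/(-⅔) - 1*16096) = -28443 - (13230*(-3/2) - 16096) = -28443 - (-19845 - 16096) = -28443 - 1*(-35941) = -28443 + 35941 = 7498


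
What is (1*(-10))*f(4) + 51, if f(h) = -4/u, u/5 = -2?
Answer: 47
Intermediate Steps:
u = -10 (u = 5*(-2) = -10)
f(h) = 2/5 (f(h) = -4/(-10) = -4*(-1/10) = 2/5)
(1*(-10))*f(4) + 51 = (1*(-10))*(2/5) + 51 = -10*2/5 + 51 = -4 + 51 = 47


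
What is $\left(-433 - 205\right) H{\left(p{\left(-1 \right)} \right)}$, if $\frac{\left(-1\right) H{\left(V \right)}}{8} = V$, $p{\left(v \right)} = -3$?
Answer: $-15312$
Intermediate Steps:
$H{\left(V \right)} = - 8 V$
$\left(-433 - 205\right) H{\left(p{\left(-1 \right)} \right)} = \left(-433 - 205\right) \left(\left(-8\right) \left(-3\right)\right) = \left(-433 - 205\right) 24 = \left(-638\right) 24 = -15312$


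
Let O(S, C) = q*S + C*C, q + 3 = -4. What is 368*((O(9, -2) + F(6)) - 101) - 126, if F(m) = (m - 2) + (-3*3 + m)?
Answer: -58638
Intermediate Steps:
q = -7 (q = -3 - 4 = -7)
O(S, C) = C² - 7*S (O(S, C) = -7*S + C*C = -7*S + C² = C² - 7*S)
F(m) = -11 + 2*m (F(m) = (-2 + m) + (-9 + m) = -11 + 2*m)
368*((O(9, -2) + F(6)) - 101) - 126 = 368*((((-2)² - 7*9) + (-11 + 2*6)) - 101) - 126 = 368*(((4 - 63) + (-11 + 12)) - 101) - 126 = 368*((-59 + 1) - 101) - 126 = 368*(-58 - 101) - 126 = 368*(-159) - 126 = -58512 - 126 = -58638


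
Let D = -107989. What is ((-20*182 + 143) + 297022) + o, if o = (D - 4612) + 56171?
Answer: 237095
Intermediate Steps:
o = -56430 (o = (-107989 - 4612) + 56171 = -112601 + 56171 = -56430)
((-20*182 + 143) + 297022) + o = ((-20*182 + 143) + 297022) - 56430 = ((-3640 + 143) + 297022) - 56430 = (-3497 + 297022) - 56430 = 293525 - 56430 = 237095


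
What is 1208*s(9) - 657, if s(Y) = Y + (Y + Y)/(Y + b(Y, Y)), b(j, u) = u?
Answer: 11423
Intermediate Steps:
s(Y) = 1 + Y (s(Y) = Y + (Y + Y)/(Y + Y) = Y + (2*Y)/((2*Y)) = Y + (2*Y)*(1/(2*Y)) = Y + 1 = 1 + Y)
1208*s(9) - 657 = 1208*(1 + 9) - 657 = 1208*10 - 657 = 12080 - 657 = 11423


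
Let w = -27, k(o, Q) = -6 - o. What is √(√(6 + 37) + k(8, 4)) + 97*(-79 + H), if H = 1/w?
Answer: -206998/27 + I*√(14 - √43) ≈ -7666.6 + 2.7281*I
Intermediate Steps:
H = -1/27 (H = 1/(-27) = -1/27 ≈ -0.037037)
√(√(6 + 37) + k(8, 4)) + 97*(-79 + H) = √(√(6 + 37) + (-6 - 1*8)) + 97*(-79 - 1/27) = √(√43 + (-6 - 8)) + 97*(-2134/27) = √(√43 - 14) - 206998/27 = √(-14 + √43) - 206998/27 = -206998/27 + √(-14 + √43)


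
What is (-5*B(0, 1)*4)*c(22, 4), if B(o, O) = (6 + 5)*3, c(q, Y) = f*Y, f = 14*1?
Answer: -36960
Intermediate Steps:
f = 14
c(q, Y) = 14*Y
B(o, O) = 33 (B(o, O) = 11*3 = 33)
(-5*B(0, 1)*4)*c(22, 4) = (-5*33*4)*(14*4) = -165*4*56 = -660*56 = -36960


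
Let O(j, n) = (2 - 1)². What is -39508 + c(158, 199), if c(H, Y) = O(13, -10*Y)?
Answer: -39507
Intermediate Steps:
O(j, n) = 1 (O(j, n) = 1² = 1)
c(H, Y) = 1
-39508 + c(158, 199) = -39508 + 1 = -39507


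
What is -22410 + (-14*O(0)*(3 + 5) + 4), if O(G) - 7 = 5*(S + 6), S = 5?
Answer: -29350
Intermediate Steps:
O(G) = 62 (O(G) = 7 + 5*(5 + 6) = 7 + 5*11 = 7 + 55 = 62)
-22410 + (-14*O(0)*(3 + 5) + 4) = -22410 + (-868*(3 + 5) + 4) = -22410 + (-868*8 + 4) = -22410 + (-14*496 + 4) = -22410 + (-6944 + 4) = -22410 - 6940 = -29350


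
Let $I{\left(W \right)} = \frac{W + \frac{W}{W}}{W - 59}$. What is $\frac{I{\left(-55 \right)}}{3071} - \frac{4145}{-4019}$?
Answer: $\frac{241892776}{234504631} \approx 1.0315$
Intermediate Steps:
$I{\left(W \right)} = \frac{1 + W}{-59 + W}$ ($I{\left(W \right)} = \frac{W + 1}{-59 + W} = \frac{1 + W}{-59 + W}$)
$\frac{I{\left(-55 \right)}}{3071} - \frac{4145}{-4019} = \frac{\frac{1}{-59 - 55} \left(1 - 55\right)}{3071} - \frac{4145}{-4019} = \frac{1}{-114} \left(-54\right) \frac{1}{3071} - - \frac{4145}{4019} = \left(- \frac{1}{114}\right) \left(-54\right) \frac{1}{3071} + \frac{4145}{4019} = \frac{9}{19} \cdot \frac{1}{3071} + \frac{4145}{4019} = \frac{9}{58349} + \frac{4145}{4019} = \frac{241892776}{234504631}$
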